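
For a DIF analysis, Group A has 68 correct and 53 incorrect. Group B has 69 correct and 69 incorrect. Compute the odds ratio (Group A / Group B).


Odds_A = 68/53 = 1.283
Odds_B = 69/69 = 1.0
OR = Odds_A / Odds_B = 1.283 / 1.0
Exactly, OR = (68 * 69) / (53 * 69) = 4692 / 3657
OR = 1.283

1.283


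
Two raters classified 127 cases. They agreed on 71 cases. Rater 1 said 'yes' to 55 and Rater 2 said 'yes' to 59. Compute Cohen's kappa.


P_o = 71/127 = 0.559055
P_e = (55*59 + 72*68) / 16129 = 0.504743
kappa = (P_o - P_e) / (1 - P_e)
kappa = (0.559055 - 0.504743) / (1 - 0.504743)
kappa = 0.1097

0.1097


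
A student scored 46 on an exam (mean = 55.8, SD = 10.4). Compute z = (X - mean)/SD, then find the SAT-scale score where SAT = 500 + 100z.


z = (X - mean) / SD = (46 - 55.8) / 10.4
z = -9.8 / 10.4
z = -0.9423
SAT-scale = SAT = 500 + 100z
Carry z at full precision (z = -9.8 / 10.4) into the conversion:
SAT-scale = 500 + 100 * (-9.8 / 10.4) = 500 + -980 / 10.4
SAT-scale = 500 + -94.2308
SAT-scale = 405.7692

405.7692


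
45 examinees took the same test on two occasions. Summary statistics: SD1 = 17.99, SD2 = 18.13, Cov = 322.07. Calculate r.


r = cov(X,Y) / (SD_X * SD_Y)
r = 322.07 / (17.99 * 18.13)
r = 322.07 / 326.1587
r = 0.9875

0.9875


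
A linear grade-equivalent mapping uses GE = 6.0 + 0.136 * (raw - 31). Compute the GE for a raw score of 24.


raw - median = 24 - 31 = -7
slope * diff = 0.136 * -7 = -0.952
GE = 6.0 + -0.952
GE = 5.048

5.048


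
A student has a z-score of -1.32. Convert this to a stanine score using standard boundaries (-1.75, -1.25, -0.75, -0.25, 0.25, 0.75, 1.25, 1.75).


Stanine boundaries: [-1.75, -1.25, -0.75, -0.25, 0.25, 0.75, 1.25, 1.75]
z = -1.32
Check each boundary:
  z >= -1.75 -> could be stanine 2
  z < -1.25
  z < -0.75
  z < -0.25
  z < 0.25
  z < 0.75
  z < 1.25
  z < 1.75
Highest qualifying boundary gives stanine = 2

2


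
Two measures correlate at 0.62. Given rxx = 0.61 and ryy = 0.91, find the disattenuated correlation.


r_corrected = rxy / sqrt(rxx * ryy)
= 0.62 / sqrt(0.61 * 0.91)
= 0.62 / sqrt(0.5551)
= 0.62 / 0.74505
r_corrected = 0.8322

0.8322


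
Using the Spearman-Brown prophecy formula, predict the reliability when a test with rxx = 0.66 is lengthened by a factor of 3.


r_new = (n * rxx) / (1 + (n-1) * rxx)
r_new = (3 * 0.66) / (1 + 2 * 0.66)
r_new = 1.98 / 2.32
r_new = 0.8534

0.8534


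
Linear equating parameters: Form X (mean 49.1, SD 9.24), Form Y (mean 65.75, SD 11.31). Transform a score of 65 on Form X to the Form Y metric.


slope = SD_Y / SD_X = 11.31 / 9.24 ~ 1.224
intercept = mean_Y - slope * mean_X = 65.75 - (11.31 / 9.24) * 49.1 ~ 5.6503
Y = slope * X + intercept. To avoid rounding drift from the rounded slope/intercept, evaluate the equivalent form Y = mean_Y + SD_Y * (X - mean_X) / SD_X at full precision:
Y = 65.75 + 11.31 * (65 - 49.1) / 9.24
Y = 65.75 + 11.31 * 15.9 / 9.24
Y = 65.75 + 179.829 / 9.24
Y = 65.75 + 19.462
Y = 85.212

85.212


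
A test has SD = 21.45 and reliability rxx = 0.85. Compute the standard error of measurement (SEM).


SEM = SD * sqrt(1 - rxx)
SEM = 21.45 * sqrt(1 - 0.85)
SEM = 21.45 * sqrt(0.15) = 21.45 * 0.387298
SEM = 8.3075

8.3075


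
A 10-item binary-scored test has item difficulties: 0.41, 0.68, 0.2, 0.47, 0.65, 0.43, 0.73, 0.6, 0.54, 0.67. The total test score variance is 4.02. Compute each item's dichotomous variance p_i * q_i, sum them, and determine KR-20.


For each item, compute p_i * q_i:
  Item 1: 0.41 * 0.59 = 0.2419
  Item 2: 0.68 * 0.32 = 0.2176
  Item 3: 0.2 * 0.8 = 0.16
  Item 4: 0.47 * 0.53 = 0.2491
  Item 5: 0.65 * 0.35 = 0.2275
  Item 6: 0.43 * 0.57 = 0.2451
  Item 7: 0.73 * 0.27 = 0.1971
  Item 8: 0.6 * 0.4 = 0.24
  Item 9: 0.54 * 0.46 = 0.2484
  Item 10: 0.67 * 0.33 = 0.2211
Sum(p_i * q_i) = 0.2419 + 0.2176 + 0.16 + 0.2491 + 0.2275 + 0.2451 + 0.1971 + 0.24 + 0.2484 + 0.2211 = 2.2478
KR-20 = (k/(k-1)) * (1 - Sum(p_i*q_i) / Var_total)
= (10/9) * (1 - 2.2478/4.02)
= 1.1111 * 0.4408
KR-20 = 0.4898

0.4898


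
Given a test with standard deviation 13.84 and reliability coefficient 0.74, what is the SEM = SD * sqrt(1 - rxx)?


SEM = SD * sqrt(1 - rxx)
SEM = 13.84 * sqrt(1 - 0.74)
SEM = 13.84 * sqrt(0.26) = 13.84 * 0.509902
SEM = 7.057

7.057


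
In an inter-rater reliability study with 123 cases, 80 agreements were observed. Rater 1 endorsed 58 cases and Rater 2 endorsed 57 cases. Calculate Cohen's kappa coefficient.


P_o = 80/123 = 0.650407
P_e = (58*57 + 65*66) / 15129 = 0.502082
kappa = (P_o - P_e) / (1 - P_e)
kappa = (0.650407 - 0.502082) / (1 - 0.502082)
kappa = 0.2979

0.2979


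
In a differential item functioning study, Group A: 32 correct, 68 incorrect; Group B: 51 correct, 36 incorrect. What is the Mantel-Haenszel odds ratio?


Odds_A = 32/68 = 0.4706
Odds_B = 51/36 = 1.4167
OR = Odds_A / Odds_B = 0.4706 / 1.4167
Exactly, OR = (32 * 36) / (68 * 51) = 1152 / 3468
OR = 0.3322

0.3322


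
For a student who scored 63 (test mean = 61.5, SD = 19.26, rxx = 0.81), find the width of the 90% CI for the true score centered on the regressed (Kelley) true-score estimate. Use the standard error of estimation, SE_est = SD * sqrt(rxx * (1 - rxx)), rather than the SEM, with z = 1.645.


True score estimate = 0.81*63 + 0.19*61.5 = 62.715
SE_est = SD * sqrt(rxx * (1 - rxx)) = 19.26 * sqrt(0.81 * 0.19) = 19.26 * sqrt(0.1539) = 7.555715
CI = T_est +/- z * SE_est, so width = 2 * z * SE_est = 2 * 1.645 * 7.555715
Width = 24.8583

24.8583


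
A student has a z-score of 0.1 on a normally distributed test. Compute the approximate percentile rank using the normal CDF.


CDF(z) = 0.5 * (1 + erf(z/sqrt(2)))
erf(0.0707) = 0.0797
CDF = 0.5398
Percentile rank = 0.5398 * 100 = 53.98

53.98


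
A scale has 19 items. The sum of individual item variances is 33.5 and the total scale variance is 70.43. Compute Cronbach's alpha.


alpha = (k/(k-1)) * (1 - sum(si^2)/s_total^2)
= (19/18) * (1 - 33.5/70.43)
alpha = 0.5535

0.5535


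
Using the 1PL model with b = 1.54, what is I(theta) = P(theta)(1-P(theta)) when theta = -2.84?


P = 1/(1+exp(-(-2.84-1.54))) = 0.0124
I = P*(1-P) = 0.0124 * 0.9876
I = 0.0122

0.0122


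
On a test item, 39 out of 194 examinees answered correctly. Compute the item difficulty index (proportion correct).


Item difficulty p = number correct / total examinees
p = 39 / 194
p = 0.201

0.201


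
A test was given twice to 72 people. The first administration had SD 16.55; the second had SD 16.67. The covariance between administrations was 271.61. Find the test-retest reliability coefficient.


r = cov(X,Y) / (SD_X * SD_Y)
r = 271.61 / (16.55 * 16.67)
r = 271.61 / 275.8885
r = 0.9845

0.9845


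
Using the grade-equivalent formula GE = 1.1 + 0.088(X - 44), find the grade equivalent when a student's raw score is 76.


raw - median = 76 - 44 = 32
slope * diff = 0.088 * 32 = 2.816
GE = 1.1 + 2.816
GE = 3.916

3.916


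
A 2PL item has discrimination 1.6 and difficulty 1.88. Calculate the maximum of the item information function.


For 2PL, max info at theta = b = 1.88
I_max = a^2 / 4 = 1.6^2 / 4
= 2.56 / 4
I_max = 0.64

0.64


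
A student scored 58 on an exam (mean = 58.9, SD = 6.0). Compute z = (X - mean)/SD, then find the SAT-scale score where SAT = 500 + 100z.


z = (X - mean) / SD = (58 - 58.9) / 6.0
z = -0.9 / 6.0
z = -0.15
SAT-scale = SAT = 500 + 100z
Carry z at full precision (z = -0.9 / 6.0) into the conversion:
SAT-scale = 500 + 100 * (-0.9 / 6.0) = 500 + -90 / 6.0
SAT-scale = 500 + -15.0
SAT-scale = 485.0

485.0


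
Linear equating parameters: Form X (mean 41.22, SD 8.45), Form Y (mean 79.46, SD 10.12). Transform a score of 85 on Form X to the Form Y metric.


slope = SD_Y / SD_X = 10.12 / 8.45 ~ 1.1976
intercept = mean_Y - slope * mean_X = 79.46 - (10.12 / 8.45) * 41.22 ~ 30.0936
Y = slope * X + intercept. To avoid rounding drift from the rounded slope/intercept, evaluate the equivalent form Y = mean_Y + SD_Y * (X - mean_X) / SD_X at full precision:
Y = 79.46 + 10.12 * (85 - 41.22) / 8.45
Y = 79.46 + 10.12 * 43.78 / 8.45
Y = 79.46 + 443.0536 / 8.45
Y = 79.46 + 52.4324
Y = 131.8924

131.8924


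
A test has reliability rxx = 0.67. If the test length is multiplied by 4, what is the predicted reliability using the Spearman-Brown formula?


r_new = (n * rxx) / (1 + (n-1) * rxx)
r_new = (4 * 0.67) / (1 + 3 * 0.67)
r_new = 2.68 / 3.01
r_new = 0.8904

0.8904


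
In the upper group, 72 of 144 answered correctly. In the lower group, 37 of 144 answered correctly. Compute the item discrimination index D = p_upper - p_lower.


p_upper = 72/144 = 0.5
p_lower = 37/144 = 0.2569
D = 0.5 - 0.2569 = 0.2431

0.2431


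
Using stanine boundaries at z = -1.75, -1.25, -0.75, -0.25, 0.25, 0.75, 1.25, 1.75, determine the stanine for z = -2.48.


Stanine boundaries: [-1.75, -1.25, -0.75, -0.25, 0.25, 0.75, 1.25, 1.75]
z = -2.48
Check each boundary:
  z < -1.75
  z < -1.25
  z < -0.75
  z < -0.25
  z < 0.25
  z < 0.75
  z < 1.25
  z < 1.75
Highest qualifying boundary gives stanine = 1

1


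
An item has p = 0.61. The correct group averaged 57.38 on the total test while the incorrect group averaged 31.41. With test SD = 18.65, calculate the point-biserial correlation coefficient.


q = 1 - p = 0.39
rpb = ((M1 - M0) / SD) * sqrt(p * q)
rpb = ((57.38 - 31.41) / 18.65) * sqrt(0.61 * 0.39)
rpb = 0.6792

0.6792


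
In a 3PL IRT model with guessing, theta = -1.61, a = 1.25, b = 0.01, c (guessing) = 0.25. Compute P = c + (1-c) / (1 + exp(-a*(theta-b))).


logit = 1.25*(-1.61 - 0.01) = -2.025
P* = 1/(1 + exp(--2.025)) = 0.1166
P = 0.25 + (1 - 0.25) * 0.1166
P = 0.3375

0.3375


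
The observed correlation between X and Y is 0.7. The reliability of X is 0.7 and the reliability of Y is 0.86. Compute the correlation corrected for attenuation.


r_corrected = rxy / sqrt(rxx * ryy)
= 0.7 / sqrt(0.7 * 0.86)
= 0.7 / sqrt(0.602)
= 0.7 / 0.775887
r_corrected = 0.9022

0.9022


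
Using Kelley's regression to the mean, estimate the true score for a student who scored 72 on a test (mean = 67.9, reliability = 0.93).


T_est = rxx * X + (1 - rxx) * mean
T_est = 0.93 * 72 + 0.07 * 67.9
T_est = 66.96 + 4.753
T_est = 71.713

71.713


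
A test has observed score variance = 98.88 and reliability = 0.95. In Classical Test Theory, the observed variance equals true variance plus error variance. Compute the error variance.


var_true = rxx * var_obs = 0.95 * 98.88 = 93.936
var_error = var_obs - var_true
var_error = 98.88 - 93.936
var_error = 4.944

4.944


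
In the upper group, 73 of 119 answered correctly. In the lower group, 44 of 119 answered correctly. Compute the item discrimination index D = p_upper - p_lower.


p_upper = 73/119 = 0.6134
p_lower = 44/119 = 0.3697
D = 0.6134 - 0.3697 = 0.2437

0.2437


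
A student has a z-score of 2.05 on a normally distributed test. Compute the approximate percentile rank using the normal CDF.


CDF(z) = 0.5 * (1 + erf(z/sqrt(2)))
erf(1.4496) = 0.9596
CDF = 0.9798
Percentile rank = 0.9798 * 100 = 97.98

97.98


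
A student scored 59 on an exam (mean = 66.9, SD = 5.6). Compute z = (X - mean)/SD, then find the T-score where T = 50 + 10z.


z = (X - mean) / SD = (59 - 66.9) / 5.6
z = -7.9 / 5.6
z = -1.4107
T-score = T = 50 + 10z
Carry z at full precision (z = -7.9 / 5.6) into the conversion:
T-score = 50 + 10 * (-7.9 / 5.6) = 50 + -79 / 5.6
T-score = 50 + -14.1071
T-score = 35.8929

35.8929


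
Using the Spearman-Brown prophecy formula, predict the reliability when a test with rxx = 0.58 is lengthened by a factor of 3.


r_new = (n * rxx) / (1 + (n-1) * rxx)
r_new = (3 * 0.58) / (1 + 2 * 0.58)
r_new = 1.74 / 2.16
r_new = 0.8056

0.8056


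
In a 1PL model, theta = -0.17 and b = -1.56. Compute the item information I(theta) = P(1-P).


P = 1/(1+exp(-(-0.17--1.56))) = 0.8006
I = P*(1-P) = 0.8006 * 0.1994
I = 0.1596

0.1596


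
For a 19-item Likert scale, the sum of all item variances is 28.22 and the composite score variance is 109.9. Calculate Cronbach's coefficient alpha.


alpha = (k/(k-1)) * (1 - sum(si^2)/s_total^2)
= (19/18) * (1 - 28.22/109.9)
alpha = 0.7845

0.7845


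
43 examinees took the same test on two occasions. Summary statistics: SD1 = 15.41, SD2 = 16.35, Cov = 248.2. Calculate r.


r = cov(X,Y) / (SD_X * SD_Y)
r = 248.2 / (15.41 * 16.35)
r = 248.2 / 251.9535
r = 0.9851

0.9851


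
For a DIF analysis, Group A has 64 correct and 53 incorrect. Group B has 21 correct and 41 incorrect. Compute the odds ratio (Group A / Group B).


Odds_A = 64/53 = 1.2075
Odds_B = 21/41 = 0.5122
OR = Odds_A / Odds_B = 1.2075 / 0.5122
Exactly, OR = (64 * 41) / (53 * 21) = 2624 / 1113
OR = 2.3576

2.3576


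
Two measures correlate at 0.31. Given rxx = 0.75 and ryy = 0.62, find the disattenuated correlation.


r_corrected = rxy / sqrt(rxx * ryy)
= 0.31 / sqrt(0.75 * 0.62)
= 0.31 / sqrt(0.465)
= 0.31 / 0.681909
r_corrected = 0.4546

0.4546


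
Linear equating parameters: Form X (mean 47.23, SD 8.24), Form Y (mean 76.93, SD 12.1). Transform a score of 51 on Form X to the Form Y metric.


slope = SD_Y / SD_X = 12.1 / 8.24 ~ 1.4684
intercept = mean_Y - slope * mean_X = 76.93 - (12.1 / 8.24) * 47.23 ~ 7.5753
Y = slope * X + intercept. To avoid rounding drift from the rounded slope/intercept, evaluate the equivalent form Y = mean_Y + SD_Y * (X - mean_X) / SD_X at full precision:
Y = 76.93 + 12.1 * (51 - 47.23) / 8.24
Y = 76.93 + 12.1 * 3.77 / 8.24
Y = 76.93 + 45.617 / 8.24
Y = 76.93 + 5.536
Y = 82.466

82.466


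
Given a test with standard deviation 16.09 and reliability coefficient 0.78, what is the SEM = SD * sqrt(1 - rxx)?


SEM = SD * sqrt(1 - rxx)
SEM = 16.09 * sqrt(1 - 0.78)
SEM = 16.09 * sqrt(0.22) = 16.09 * 0.469042
SEM = 7.5469

7.5469


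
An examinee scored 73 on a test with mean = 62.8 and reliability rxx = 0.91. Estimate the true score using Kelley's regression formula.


T_est = rxx * X + (1 - rxx) * mean
T_est = 0.91 * 73 + 0.09 * 62.8
T_est = 66.43 + 5.652
T_est = 72.082

72.082


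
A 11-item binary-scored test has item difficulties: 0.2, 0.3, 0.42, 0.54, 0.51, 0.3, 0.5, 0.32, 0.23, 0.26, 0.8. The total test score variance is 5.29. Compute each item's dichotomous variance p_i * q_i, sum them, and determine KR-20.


For each item, compute p_i * q_i:
  Item 1: 0.2 * 0.8 = 0.16
  Item 2: 0.3 * 0.7 = 0.21
  Item 3: 0.42 * 0.58 = 0.2436
  Item 4: 0.54 * 0.46 = 0.2484
  Item 5: 0.51 * 0.49 = 0.2499
  Item 6: 0.3 * 0.7 = 0.21
  Item 7: 0.5 * 0.5 = 0.25
  Item 8: 0.32 * 0.68 = 0.2176
  Item 9: 0.23 * 0.77 = 0.1771
  Item 10: 0.26 * 0.74 = 0.1924
  Item 11: 0.8 * 0.2 = 0.16
Sum(p_i * q_i) = 0.16 + 0.21 + 0.2436 + 0.2484 + 0.2499 + 0.21 + 0.25 + 0.2176 + 0.1771 + 0.1924 + 0.16 = 2.319
KR-20 = (k/(k-1)) * (1 - Sum(p_i*q_i) / Var_total)
= (11/10) * (1 - 2.319/5.29)
= 1.1 * 0.5616
KR-20 = 0.6178

0.6178


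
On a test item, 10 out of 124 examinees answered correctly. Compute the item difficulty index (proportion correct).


Item difficulty p = number correct / total examinees
p = 10 / 124
p = 0.0806

0.0806


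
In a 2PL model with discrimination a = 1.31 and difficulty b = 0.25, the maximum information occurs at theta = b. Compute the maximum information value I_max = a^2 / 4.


For 2PL, max info at theta = b = 0.25
I_max = a^2 / 4 = 1.31^2 / 4
= 1.7161 / 4
I_max = 0.429

0.429


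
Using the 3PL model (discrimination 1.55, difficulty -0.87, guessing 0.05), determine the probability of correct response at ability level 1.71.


logit = 1.55*(1.71 - -0.87) = 3.999
P* = 1/(1 + exp(-3.999)) = 0.982
P = 0.05 + (1 - 0.05) * 0.982
P = 0.9829

0.9829


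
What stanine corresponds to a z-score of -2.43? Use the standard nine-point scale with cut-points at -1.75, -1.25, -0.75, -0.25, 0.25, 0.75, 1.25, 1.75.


Stanine boundaries: [-1.75, -1.25, -0.75, -0.25, 0.25, 0.75, 1.25, 1.75]
z = -2.43
Check each boundary:
  z < -1.75
  z < -1.25
  z < -0.75
  z < -0.25
  z < 0.25
  z < 0.75
  z < 1.25
  z < 1.75
Highest qualifying boundary gives stanine = 1

1


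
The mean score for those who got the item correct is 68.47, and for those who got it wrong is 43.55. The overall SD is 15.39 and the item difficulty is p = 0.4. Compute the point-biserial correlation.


q = 1 - p = 0.6
rpb = ((M1 - M0) / SD) * sqrt(p * q)
rpb = ((68.47 - 43.55) / 15.39) * sqrt(0.4 * 0.6)
rpb = 0.7933

0.7933


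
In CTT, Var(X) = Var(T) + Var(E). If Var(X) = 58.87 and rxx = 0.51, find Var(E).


var_true = rxx * var_obs = 0.51 * 58.87 = 30.0237
var_error = var_obs - var_true
var_error = 58.87 - 30.0237
var_error = 28.8463

28.8463


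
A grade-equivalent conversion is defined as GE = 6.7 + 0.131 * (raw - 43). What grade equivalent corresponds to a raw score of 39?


raw - median = 39 - 43 = -4
slope * diff = 0.131 * -4 = -0.524
GE = 6.7 + -0.524
GE = 6.176

6.176


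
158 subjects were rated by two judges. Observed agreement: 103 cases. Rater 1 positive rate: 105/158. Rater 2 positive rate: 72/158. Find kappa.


P_o = 103/158 = 0.651899
P_e = (105*72 + 53*86) / 24964 = 0.485419
kappa = (P_o - P_e) / (1 - P_e)
kappa = (0.651899 - 0.485419) / (1 - 0.485419)
kappa = 0.3235

0.3235


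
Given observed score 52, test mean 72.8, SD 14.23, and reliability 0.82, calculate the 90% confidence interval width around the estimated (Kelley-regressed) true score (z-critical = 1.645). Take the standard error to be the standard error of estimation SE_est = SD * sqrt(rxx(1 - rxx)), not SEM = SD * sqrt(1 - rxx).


True score estimate = 0.82*52 + 0.18*72.8 = 55.744
SE_est = SD * sqrt(rxx * (1 - rxx)) = 14.23 * sqrt(0.82 * 0.18) = 14.23 * sqrt(0.1476) = 5.466987
CI = T_est +/- z * SE_est, so width = 2 * z * SE_est = 2 * 1.645 * 5.466987
Width = 17.9864

17.9864


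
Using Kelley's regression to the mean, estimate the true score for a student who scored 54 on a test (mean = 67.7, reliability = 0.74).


T_est = rxx * X + (1 - rxx) * mean
T_est = 0.74 * 54 + 0.26 * 67.7
T_est = 39.96 + 17.602
T_est = 57.562

57.562


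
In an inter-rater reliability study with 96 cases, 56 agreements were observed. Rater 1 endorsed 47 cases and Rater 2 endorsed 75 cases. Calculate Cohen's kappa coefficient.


P_o = 56/96 = 0.583333
P_e = (47*75 + 49*21) / 9216 = 0.494141
kappa = (P_o - P_e) / (1 - P_e)
kappa = (0.583333 - 0.494141) / (1 - 0.494141)
kappa = 0.1763

0.1763


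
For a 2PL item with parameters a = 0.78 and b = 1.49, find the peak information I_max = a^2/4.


For 2PL, max info at theta = b = 1.49
I_max = a^2 / 4 = 0.78^2 / 4
= 0.6084 / 4
I_max = 0.1521

0.1521


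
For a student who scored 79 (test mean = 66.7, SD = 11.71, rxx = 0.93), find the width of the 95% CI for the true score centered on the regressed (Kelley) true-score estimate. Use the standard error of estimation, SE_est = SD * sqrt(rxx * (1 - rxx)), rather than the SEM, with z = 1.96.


True score estimate = 0.93*79 + 0.07*66.7 = 78.139
SE_est = SD * sqrt(rxx * (1 - rxx)) = 11.71 * sqrt(0.93 * 0.07) = 11.71 * sqrt(0.0651) = 2.987772
CI = T_est +/- z * SE_est, so width = 2 * z * SE_est = 2 * 1.96 * 2.987772
Width = 11.7121

11.7121


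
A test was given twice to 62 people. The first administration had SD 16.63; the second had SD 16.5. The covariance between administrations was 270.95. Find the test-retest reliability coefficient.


r = cov(X,Y) / (SD_X * SD_Y)
r = 270.95 / (16.63 * 16.5)
r = 270.95 / 274.395
r = 0.9874

0.9874


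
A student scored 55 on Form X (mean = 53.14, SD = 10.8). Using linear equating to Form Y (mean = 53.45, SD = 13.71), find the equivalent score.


slope = SD_Y / SD_X = 13.71 / 10.8 ~ 1.2694
intercept = mean_Y - slope * mean_X = 53.45 - (13.71 / 10.8) * 53.14 ~ -14.0083
Y = slope * X + intercept. To avoid rounding drift from the rounded slope/intercept, evaluate the equivalent form Y = mean_Y + SD_Y * (X - mean_X) / SD_X at full precision:
Y = 53.45 + 13.71 * (55 - 53.14) / 10.8
Y = 53.45 + 13.71 * 1.86 / 10.8
Y = 53.45 + 25.5006 / 10.8
Y = 53.45 + 2.3612
Y = 55.8112

55.8112


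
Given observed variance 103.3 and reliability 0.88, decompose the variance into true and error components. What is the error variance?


var_true = rxx * var_obs = 0.88 * 103.3 = 90.904
var_error = var_obs - var_true
var_error = 103.3 - 90.904
var_error = 12.396

12.396


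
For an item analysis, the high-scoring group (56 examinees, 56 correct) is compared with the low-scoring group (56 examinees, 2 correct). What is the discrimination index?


p_upper = 56/56 = 1.0
p_lower = 2/56 = 0.0357
D = 1.0 - 0.0357 = 0.9643

0.9643


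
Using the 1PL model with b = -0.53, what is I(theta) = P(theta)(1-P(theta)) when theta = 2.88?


P = 1/(1+exp(-(2.88--0.53))) = 0.968
I = P*(1-P) = 0.968 * 0.032
I = 0.031

0.031


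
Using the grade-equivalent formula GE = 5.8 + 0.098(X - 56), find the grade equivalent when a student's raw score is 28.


raw - median = 28 - 56 = -28
slope * diff = 0.098 * -28 = -2.744
GE = 5.8 + -2.744
GE = 3.056

3.056


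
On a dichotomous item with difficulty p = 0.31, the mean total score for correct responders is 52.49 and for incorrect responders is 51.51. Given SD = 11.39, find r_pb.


q = 1 - p = 0.69
rpb = ((M1 - M0) / SD) * sqrt(p * q)
rpb = ((52.49 - 51.51) / 11.39) * sqrt(0.31 * 0.69)
rpb = 0.0398

0.0398


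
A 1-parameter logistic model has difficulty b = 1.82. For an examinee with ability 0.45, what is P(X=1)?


theta - b = 0.45 - 1.82 = -1.37
exp(-(theta - b)) = exp(1.37) = 3.9354
P = 1 / (1 + 3.9354)
P = 0.2026

0.2026


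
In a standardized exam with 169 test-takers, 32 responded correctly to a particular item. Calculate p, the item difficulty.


Item difficulty p = number correct / total examinees
p = 32 / 169
p = 0.1893

0.1893


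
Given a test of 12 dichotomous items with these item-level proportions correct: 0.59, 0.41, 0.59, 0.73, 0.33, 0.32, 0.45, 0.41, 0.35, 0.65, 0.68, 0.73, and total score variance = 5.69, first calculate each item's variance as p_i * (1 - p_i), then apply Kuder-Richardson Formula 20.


For each item, compute p_i * q_i:
  Item 1: 0.59 * 0.41 = 0.2419
  Item 2: 0.41 * 0.59 = 0.2419
  Item 3: 0.59 * 0.41 = 0.2419
  Item 4: 0.73 * 0.27 = 0.1971
  Item 5: 0.33 * 0.67 = 0.2211
  Item 6: 0.32 * 0.68 = 0.2176
  Item 7: 0.45 * 0.55 = 0.2475
  Item 8: 0.41 * 0.59 = 0.2419
  Item 9: 0.35 * 0.65 = 0.2275
  Item 10: 0.65 * 0.35 = 0.2275
  Item 11: 0.68 * 0.32 = 0.2176
  Item 12: 0.73 * 0.27 = 0.1971
Sum(p_i * q_i) = 0.2419 + 0.2419 + 0.2419 + 0.1971 + 0.2211 + 0.2176 + 0.2475 + 0.2419 + 0.2275 + 0.2275 + 0.2176 + 0.1971 = 2.7206
KR-20 = (k/(k-1)) * (1 - Sum(p_i*q_i) / Var_total)
= (12/11) * (1 - 2.7206/5.69)
= 1.0909 * 0.5219
KR-20 = 0.5693

0.5693


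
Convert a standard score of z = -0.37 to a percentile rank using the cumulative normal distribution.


CDF(z) = 0.5 * (1 + erf(z/sqrt(2)))
erf(-0.2616) = -0.2886
CDF = 0.3557
Percentile rank = 0.3557 * 100 = 35.57

35.57


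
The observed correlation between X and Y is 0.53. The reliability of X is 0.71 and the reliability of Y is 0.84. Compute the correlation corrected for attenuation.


r_corrected = rxy / sqrt(rxx * ryy)
= 0.53 / sqrt(0.71 * 0.84)
= 0.53 / sqrt(0.5964)
= 0.53 / 0.772269
r_corrected = 0.6863

0.6863


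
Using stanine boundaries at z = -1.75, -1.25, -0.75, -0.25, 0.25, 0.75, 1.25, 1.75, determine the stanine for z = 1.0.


Stanine boundaries: [-1.75, -1.25, -0.75, -0.25, 0.25, 0.75, 1.25, 1.75]
z = 1.0
Check each boundary:
  z >= -1.75 -> could be stanine 2
  z >= -1.25 -> could be stanine 3
  z >= -0.75 -> could be stanine 4
  z >= -0.25 -> could be stanine 5
  z >= 0.25 -> could be stanine 6
  z >= 0.75 -> could be stanine 7
  z < 1.25
  z < 1.75
Highest qualifying boundary gives stanine = 7

7


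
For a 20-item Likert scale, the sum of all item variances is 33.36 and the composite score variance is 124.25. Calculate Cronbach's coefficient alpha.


alpha = (k/(k-1)) * (1 - sum(si^2)/s_total^2)
= (20/19) * (1 - 33.36/124.25)
alpha = 0.77

0.77


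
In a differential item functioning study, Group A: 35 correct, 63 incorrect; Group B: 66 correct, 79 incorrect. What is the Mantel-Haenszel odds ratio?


Odds_A = 35/63 = 0.5556
Odds_B = 66/79 = 0.8354
OR = Odds_A / Odds_B = 0.5556 / 0.8354
Exactly, OR = (35 * 79) / (63 * 66) = 2765 / 4158
OR = 0.665

0.665


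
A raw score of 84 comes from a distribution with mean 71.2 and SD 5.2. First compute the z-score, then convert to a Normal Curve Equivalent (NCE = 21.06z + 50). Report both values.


z = (X - mean) / SD = (84 - 71.2) / 5.2
z = 12.8 / 5.2
z = 2.4615
NCE = NCE = 21.06z + 50
Carry z at full precision (z = 12.8 / 5.2) into the conversion:
NCE = 21.06 * (12.8 / 5.2) + 50 = 269.568 / 5.2 + 50
NCE = 51.84 + 50
NCE = 101.84

101.84


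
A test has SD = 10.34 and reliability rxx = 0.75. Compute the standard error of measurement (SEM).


SEM = SD * sqrt(1 - rxx)
SEM = 10.34 * sqrt(1 - 0.75)
SEM = 10.34 * sqrt(0.25) = 10.34 * 0.5
SEM = 5.17

5.17


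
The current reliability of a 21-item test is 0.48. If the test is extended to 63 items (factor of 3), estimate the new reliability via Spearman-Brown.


r_new = (n * rxx) / (1 + (n-1) * rxx)
r_new = (3 * 0.48) / (1 + 2 * 0.48)
r_new = 1.44 / 1.96
r_new = 0.7347

0.7347


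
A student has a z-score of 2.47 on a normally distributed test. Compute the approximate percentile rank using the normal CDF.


CDF(z) = 0.5 * (1 + erf(z/sqrt(2)))
erf(1.7466) = 0.9865
CDF = 0.9932
Percentile rank = 0.9932 * 100 = 99.32

99.32


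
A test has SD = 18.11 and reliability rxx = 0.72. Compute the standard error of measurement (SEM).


SEM = SD * sqrt(1 - rxx)
SEM = 18.11 * sqrt(1 - 0.72)
SEM = 18.11 * sqrt(0.28) = 18.11 * 0.52915
SEM = 9.5829

9.5829


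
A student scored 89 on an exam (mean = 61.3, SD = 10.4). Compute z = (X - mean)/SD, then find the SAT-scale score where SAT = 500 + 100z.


z = (X - mean) / SD = (89 - 61.3) / 10.4
z = 27.7 / 10.4
z = 2.6635
SAT-scale = SAT = 500 + 100z
Carry z at full precision (z = 27.7 / 10.4) into the conversion:
SAT-scale = 500 + 100 * (27.7 / 10.4) = 500 + 2770 / 10.4
SAT-scale = 500 + 266.3462
SAT-scale = 766.3462

766.3462


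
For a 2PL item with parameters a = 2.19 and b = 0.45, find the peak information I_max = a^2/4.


For 2PL, max info at theta = b = 0.45
I_max = a^2 / 4 = 2.19^2 / 4
= 4.7961 / 4
I_max = 1.199

1.199


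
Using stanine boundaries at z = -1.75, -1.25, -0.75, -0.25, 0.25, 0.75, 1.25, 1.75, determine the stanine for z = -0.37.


Stanine boundaries: [-1.75, -1.25, -0.75, -0.25, 0.25, 0.75, 1.25, 1.75]
z = -0.37
Check each boundary:
  z >= -1.75 -> could be stanine 2
  z >= -1.25 -> could be stanine 3
  z >= -0.75 -> could be stanine 4
  z < -0.25
  z < 0.25
  z < 0.75
  z < 1.25
  z < 1.75
Highest qualifying boundary gives stanine = 4

4


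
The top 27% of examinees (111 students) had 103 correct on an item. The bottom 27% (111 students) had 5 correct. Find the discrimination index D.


p_upper = 103/111 = 0.9279
p_lower = 5/111 = 0.045
D = 0.9279 - 0.045 = 0.8829

0.8829


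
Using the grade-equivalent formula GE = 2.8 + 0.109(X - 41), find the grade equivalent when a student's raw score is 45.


raw - median = 45 - 41 = 4
slope * diff = 0.109 * 4 = 0.436
GE = 2.8 + 0.436
GE = 3.236

3.236


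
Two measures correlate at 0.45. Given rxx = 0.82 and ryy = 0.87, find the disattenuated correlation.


r_corrected = rxy / sqrt(rxx * ryy)
= 0.45 / sqrt(0.82 * 0.87)
= 0.45 / sqrt(0.7134)
= 0.45 / 0.84463
r_corrected = 0.5328

0.5328


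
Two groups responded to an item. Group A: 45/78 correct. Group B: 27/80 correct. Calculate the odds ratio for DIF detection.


Odds_A = 45/33 = 1.3636
Odds_B = 27/53 = 0.5094
OR = Odds_A / Odds_B = 1.3636 / 0.5094
Exactly, OR = (45 * 53) / (33 * 27) = 2385 / 891
OR = 2.6768

2.6768


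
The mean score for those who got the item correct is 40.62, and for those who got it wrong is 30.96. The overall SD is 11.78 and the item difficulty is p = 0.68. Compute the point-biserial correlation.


q = 1 - p = 0.32
rpb = ((M1 - M0) / SD) * sqrt(p * q)
rpb = ((40.62 - 30.96) / 11.78) * sqrt(0.68 * 0.32)
rpb = 0.3825

0.3825


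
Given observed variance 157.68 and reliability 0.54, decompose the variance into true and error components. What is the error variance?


var_true = rxx * var_obs = 0.54 * 157.68 = 85.1472
var_error = var_obs - var_true
var_error = 157.68 - 85.1472
var_error = 72.5328

72.5328


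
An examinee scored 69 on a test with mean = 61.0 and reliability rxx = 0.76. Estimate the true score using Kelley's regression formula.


T_est = rxx * X + (1 - rxx) * mean
T_est = 0.76 * 69 + 0.24 * 61.0
T_est = 52.44 + 14.64
T_est = 67.08

67.08


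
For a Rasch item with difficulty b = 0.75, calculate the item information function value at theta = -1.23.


P = 1/(1+exp(-(-1.23-0.75))) = 0.1213
I = P*(1-P) = 0.1213 * 0.8787
I = 0.1066

0.1066


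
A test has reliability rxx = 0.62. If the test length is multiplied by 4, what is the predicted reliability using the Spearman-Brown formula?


r_new = (n * rxx) / (1 + (n-1) * rxx)
r_new = (4 * 0.62) / (1 + 3 * 0.62)
r_new = 2.48 / 2.86
r_new = 0.8671

0.8671


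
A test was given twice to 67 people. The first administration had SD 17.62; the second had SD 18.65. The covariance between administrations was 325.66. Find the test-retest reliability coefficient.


r = cov(X,Y) / (SD_X * SD_Y)
r = 325.66 / (17.62 * 18.65)
r = 325.66 / 328.613
r = 0.991

0.991


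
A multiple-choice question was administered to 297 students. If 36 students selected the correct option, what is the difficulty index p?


Item difficulty p = number correct / total examinees
p = 36 / 297
p = 0.1212

0.1212


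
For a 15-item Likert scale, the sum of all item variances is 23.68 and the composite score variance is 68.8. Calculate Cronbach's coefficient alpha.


alpha = (k/(k-1)) * (1 - sum(si^2)/s_total^2)
= (15/14) * (1 - 23.68/68.8)
alpha = 0.7027

0.7027


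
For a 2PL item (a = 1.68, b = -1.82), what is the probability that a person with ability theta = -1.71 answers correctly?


a*(theta - b) = 1.68 * (-1.71 - -1.82) = 0.1848
exp(-0.1848) = 0.8313
P = 1 / (1 + 0.8313)
P = 0.5461

0.5461


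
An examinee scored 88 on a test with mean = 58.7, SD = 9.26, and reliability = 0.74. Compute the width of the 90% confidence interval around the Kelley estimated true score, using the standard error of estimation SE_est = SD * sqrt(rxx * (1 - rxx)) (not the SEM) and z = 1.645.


True score estimate = 0.74*88 + 0.26*58.7 = 80.382
SE_est = SD * sqrt(rxx * (1 - rxx)) = 9.26 * sqrt(0.74 * 0.26) = 9.26 * sqrt(0.1924) = 4.061753
CI = T_est +/- z * SE_est, so width = 2 * z * SE_est = 2 * 1.645 * 4.061753
Width = 13.3632

13.3632


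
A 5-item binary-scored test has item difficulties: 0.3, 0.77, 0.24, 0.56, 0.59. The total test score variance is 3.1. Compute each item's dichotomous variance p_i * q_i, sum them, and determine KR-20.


For each item, compute p_i * q_i:
  Item 1: 0.3 * 0.7 = 0.21
  Item 2: 0.77 * 0.23 = 0.1771
  Item 3: 0.24 * 0.76 = 0.1824
  Item 4: 0.56 * 0.44 = 0.2464
  Item 5: 0.59 * 0.41 = 0.2419
Sum(p_i * q_i) = 0.21 + 0.1771 + 0.1824 + 0.2464 + 0.2419 = 1.0578
KR-20 = (k/(k-1)) * (1 - Sum(p_i*q_i) / Var_total)
= (5/4) * (1 - 1.0578/3.1)
= 1.25 * 0.6588
KR-20 = 0.8235

0.8235


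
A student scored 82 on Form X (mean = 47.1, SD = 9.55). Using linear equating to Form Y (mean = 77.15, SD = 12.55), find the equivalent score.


slope = SD_Y / SD_X = 12.55 / 9.55 ~ 1.3141
intercept = mean_Y - slope * mean_X = 77.15 - (12.55 / 9.55) * 47.1 ~ 15.2542
Y = slope * X + intercept. To avoid rounding drift from the rounded slope/intercept, evaluate the equivalent form Y = mean_Y + SD_Y * (X - mean_X) / SD_X at full precision:
Y = 77.15 + 12.55 * (82 - 47.1) / 9.55
Y = 77.15 + 12.55 * 34.9 / 9.55
Y = 77.15 + 437.995 / 9.55
Y = 77.15 + 45.8634
Y = 123.0134

123.0134


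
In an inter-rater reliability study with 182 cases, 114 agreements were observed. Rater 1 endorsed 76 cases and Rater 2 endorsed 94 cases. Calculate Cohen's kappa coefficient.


P_o = 114/182 = 0.626374
P_e = (76*94 + 106*88) / 33124 = 0.497283
kappa = (P_o - P_e) / (1 - P_e)
kappa = (0.626374 - 0.497283) / (1 - 0.497283)
kappa = 0.2568

0.2568


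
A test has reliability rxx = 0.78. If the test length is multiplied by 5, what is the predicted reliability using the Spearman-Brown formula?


r_new = (n * rxx) / (1 + (n-1) * rxx)
r_new = (5 * 0.78) / (1 + 4 * 0.78)
r_new = 3.9 / 4.12
r_new = 0.9466

0.9466


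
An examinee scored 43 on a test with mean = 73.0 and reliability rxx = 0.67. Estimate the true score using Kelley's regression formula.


T_est = rxx * X + (1 - rxx) * mean
T_est = 0.67 * 43 + 0.33 * 73.0
T_est = 28.81 + 24.09
T_est = 52.9

52.9


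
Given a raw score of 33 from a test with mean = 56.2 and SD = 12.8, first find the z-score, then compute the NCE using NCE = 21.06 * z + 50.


z = (X - mean) / SD = (33 - 56.2) / 12.8
z = -23.2 / 12.8
z = -1.8125
NCE = NCE = 21.06z + 50
Carry z at full precision (z = -23.2 / 12.8) into the conversion:
NCE = 21.06 * (-23.2 / 12.8) + 50 = -488.592 / 12.8 + 50
NCE = -38.1712 + 50
NCE = 11.8288

11.8288


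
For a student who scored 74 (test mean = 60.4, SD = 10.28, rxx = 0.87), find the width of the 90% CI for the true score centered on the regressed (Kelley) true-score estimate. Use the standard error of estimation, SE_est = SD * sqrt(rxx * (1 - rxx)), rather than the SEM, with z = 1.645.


True score estimate = 0.87*74 + 0.13*60.4 = 72.232
SE_est = SD * sqrt(rxx * (1 - rxx)) = 10.28 * sqrt(0.87 * 0.13) = 10.28 * sqrt(0.1131) = 3.457199
CI = T_est +/- z * SE_est, so width = 2 * z * SE_est = 2 * 1.645 * 3.457199
Width = 11.3742

11.3742


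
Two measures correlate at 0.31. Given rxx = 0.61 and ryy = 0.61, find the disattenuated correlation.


r_corrected = rxy / sqrt(rxx * ryy)
= 0.31 / sqrt(0.61 * 0.61)
= 0.31 / sqrt(0.3721)
= 0.31 / 0.61
r_corrected = 0.5082

0.5082


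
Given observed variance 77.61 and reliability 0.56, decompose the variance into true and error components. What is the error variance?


var_true = rxx * var_obs = 0.56 * 77.61 = 43.4616
var_error = var_obs - var_true
var_error = 77.61 - 43.4616
var_error = 34.1484

34.1484


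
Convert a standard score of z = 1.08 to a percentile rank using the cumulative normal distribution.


CDF(z) = 0.5 * (1 + erf(z/sqrt(2)))
erf(0.7637) = 0.7199
CDF = 0.8599
Percentile rank = 0.8599 * 100 = 85.99

85.99


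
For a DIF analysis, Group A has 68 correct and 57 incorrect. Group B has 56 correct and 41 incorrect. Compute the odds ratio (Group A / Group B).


Odds_A = 68/57 = 1.193
Odds_B = 56/41 = 1.3659
OR = Odds_A / Odds_B = 1.193 / 1.3659
Exactly, OR = (68 * 41) / (57 * 56) = 2788 / 3192
OR = 0.8734

0.8734


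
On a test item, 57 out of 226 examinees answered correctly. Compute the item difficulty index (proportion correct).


Item difficulty p = number correct / total examinees
p = 57 / 226
p = 0.2522

0.2522


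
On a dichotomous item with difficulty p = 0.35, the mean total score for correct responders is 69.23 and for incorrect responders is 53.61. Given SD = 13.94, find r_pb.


q = 1 - p = 0.65
rpb = ((M1 - M0) / SD) * sqrt(p * q)
rpb = ((69.23 - 53.61) / 13.94) * sqrt(0.35 * 0.65)
rpb = 0.5345

0.5345


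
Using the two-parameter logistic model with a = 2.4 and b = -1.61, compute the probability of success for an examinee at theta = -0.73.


a*(theta - b) = 2.4 * (-0.73 - -1.61) = 2.112
exp(-2.112) = 0.121
P = 1 / (1 + 0.121)
P = 0.8921

0.8921


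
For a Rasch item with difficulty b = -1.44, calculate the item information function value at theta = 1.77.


P = 1/(1+exp(-(1.77--1.44))) = 0.9612
I = P*(1-P) = 0.9612 * 0.0388
I = 0.0373

0.0373


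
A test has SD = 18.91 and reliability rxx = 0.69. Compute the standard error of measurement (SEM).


SEM = SD * sqrt(1 - rxx)
SEM = 18.91 * sqrt(1 - 0.69)
SEM = 18.91 * sqrt(0.31) = 18.91 * 0.556776
SEM = 10.5286

10.5286


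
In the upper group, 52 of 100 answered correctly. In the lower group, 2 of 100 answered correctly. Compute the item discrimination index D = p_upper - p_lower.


p_upper = 52/100 = 0.52
p_lower = 2/100 = 0.02
D = 0.52 - 0.02 = 0.5

0.5


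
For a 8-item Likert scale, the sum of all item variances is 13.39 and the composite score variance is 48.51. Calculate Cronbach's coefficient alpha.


alpha = (k/(k-1)) * (1 - sum(si^2)/s_total^2)
= (8/7) * (1 - 13.39/48.51)
alpha = 0.8274

0.8274


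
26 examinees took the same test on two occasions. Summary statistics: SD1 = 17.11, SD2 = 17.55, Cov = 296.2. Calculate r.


r = cov(X,Y) / (SD_X * SD_Y)
r = 296.2 / (17.11 * 17.55)
r = 296.2 / 300.2805
r = 0.9864

0.9864


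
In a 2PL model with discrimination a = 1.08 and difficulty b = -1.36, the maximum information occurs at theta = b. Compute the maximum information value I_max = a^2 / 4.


For 2PL, max info at theta = b = -1.36
I_max = a^2 / 4 = 1.08^2 / 4
= 1.1664 / 4
I_max = 0.2916

0.2916


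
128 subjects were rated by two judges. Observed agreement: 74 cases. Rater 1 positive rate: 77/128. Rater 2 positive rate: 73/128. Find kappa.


P_o = 74/128 = 0.578125
P_e = (77*73 + 51*55) / 16384 = 0.514282
kappa = (P_o - P_e) / (1 - P_e)
kappa = (0.578125 - 0.514282) / (1 - 0.514282)
kappa = 0.1314

0.1314


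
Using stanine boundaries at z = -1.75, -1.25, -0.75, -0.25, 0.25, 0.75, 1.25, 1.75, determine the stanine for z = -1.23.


Stanine boundaries: [-1.75, -1.25, -0.75, -0.25, 0.25, 0.75, 1.25, 1.75]
z = -1.23
Check each boundary:
  z >= -1.75 -> could be stanine 2
  z >= -1.25 -> could be stanine 3
  z < -0.75
  z < -0.25
  z < 0.25
  z < 0.75
  z < 1.25
  z < 1.75
Highest qualifying boundary gives stanine = 3

3


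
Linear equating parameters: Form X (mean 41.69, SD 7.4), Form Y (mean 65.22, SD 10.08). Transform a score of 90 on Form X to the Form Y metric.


slope = SD_Y / SD_X = 10.08 / 7.4 ~ 1.3622
intercept = mean_Y - slope * mean_X = 65.22 - (10.08 / 7.4) * 41.69 ~ 8.4315
Y = slope * X + intercept. To avoid rounding drift from the rounded slope/intercept, evaluate the equivalent form Y = mean_Y + SD_Y * (X - mean_X) / SD_X at full precision:
Y = 65.22 + 10.08 * (90 - 41.69) / 7.4
Y = 65.22 + 10.08 * 48.31 / 7.4
Y = 65.22 + 486.9648 / 7.4
Y = 65.22 + 65.8061
Y = 131.0261

131.0261


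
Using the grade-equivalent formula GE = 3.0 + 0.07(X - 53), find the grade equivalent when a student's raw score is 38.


raw - median = 38 - 53 = -15
slope * diff = 0.07 * -15 = -1.05
GE = 3.0 + -1.05
GE = 1.95

1.95


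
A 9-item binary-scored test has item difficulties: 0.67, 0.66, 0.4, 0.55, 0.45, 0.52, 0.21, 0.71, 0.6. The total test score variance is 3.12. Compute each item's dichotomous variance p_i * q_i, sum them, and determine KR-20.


For each item, compute p_i * q_i:
  Item 1: 0.67 * 0.33 = 0.2211
  Item 2: 0.66 * 0.34 = 0.2244
  Item 3: 0.4 * 0.6 = 0.24
  Item 4: 0.55 * 0.45 = 0.2475
  Item 5: 0.45 * 0.55 = 0.2475
  Item 6: 0.52 * 0.48 = 0.2496
  Item 7: 0.21 * 0.79 = 0.1659
  Item 8: 0.71 * 0.29 = 0.2059
  Item 9: 0.6 * 0.4 = 0.24
Sum(p_i * q_i) = 0.2211 + 0.2244 + 0.24 + 0.2475 + 0.2475 + 0.2496 + 0.1659 + 0.2059 + 0.24 = 2.0419
KR-20 = (k/(k-1)) * (1 - Sum(p_i*q_i) / Var_total)
= (9/8) * (1 - 2.0419/3.12)
= 1.125 * 0.3455
KR-20 = 0.3887

0.3887


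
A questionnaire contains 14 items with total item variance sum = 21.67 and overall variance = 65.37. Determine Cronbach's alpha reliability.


alpha = (k/(k-1)) * (1 - sum(si^2)/s_total^2)
= (14/13) * (1 - 21.67/65.37)
alpha = 0.7199

0.7199


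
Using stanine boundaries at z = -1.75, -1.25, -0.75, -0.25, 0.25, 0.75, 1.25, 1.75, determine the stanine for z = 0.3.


Stanine boundaries: [-1.75, -1.25, -0.75, -0.25, 0.25, 0.75, 1.25, 1.75]
z = 0.3
Check each boundary:
  z >= -1.75 -> could be stanine 2
  z >= -1.25 -> could be stanine 3
  z >= -0.75 -> could be stanine 4
  z >= -0.25 -> could be stanine 5
  z >= 0.25 -> could be stanine 6
  z < 0.75
  z < 1.25
  z < 1.75
Highest qualifying boundary gives stanine = 6

6
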